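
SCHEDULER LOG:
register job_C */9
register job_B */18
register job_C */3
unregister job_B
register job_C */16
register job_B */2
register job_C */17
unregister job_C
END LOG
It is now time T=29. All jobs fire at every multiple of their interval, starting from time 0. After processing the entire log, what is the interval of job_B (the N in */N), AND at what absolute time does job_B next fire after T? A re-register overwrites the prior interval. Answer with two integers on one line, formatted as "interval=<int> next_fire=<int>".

Answer: interval=2 next_fire=30

Derivation:
Op 1: register job_C */9 -> active={job_C:*/9}
Op 2: register job_B */18 -> active={job_B:*/18, job_C:*/9}
Op 3: register job_C */3 -> active={job_B:*/18, job_C:*/3}
Op 4: unregister job_B -> active={job_C:*/3}
Op 5: register job_C */16 -> active={job_C:*/16}
Op 6: register job_B */2 -> active={job_B:*/2, job_C:*/16}
Op 7: register job_C */17 -> active={job_B:*/2, job_C:*/17}
Op 8: unregister job_C -> active={job_B:*/2}
Final interval of job_B = 2
Next fire of job_B after T=29: (29//2+1)*2 = 30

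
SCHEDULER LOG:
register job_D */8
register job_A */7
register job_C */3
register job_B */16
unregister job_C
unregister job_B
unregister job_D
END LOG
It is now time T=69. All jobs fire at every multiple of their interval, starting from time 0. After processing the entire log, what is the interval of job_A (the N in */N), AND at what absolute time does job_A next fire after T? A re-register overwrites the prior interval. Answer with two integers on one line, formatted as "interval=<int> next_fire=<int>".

Answer: interval=7 next_fire=70

Derivation:
Op 1: register job_D */8 -> active={job_D:*/8}
Op 2: register job_A */7 -> active={job_A:*/7, job_D:*/8}
Op 3: register job_C */3 -> active={job_A:*/7, job_C:*/3, job_D:*/8}
Op 4: register job_B */16 -> active={job_A:*/7, job_B:*/16, job_C:*/3, job_D:*/8}
Op 5: unregister job_C -> active={job_A:*/7, job_B:*/16, job_D:*/8}
Op 6: unregister job_B -> active={job_A:*/7, job_D:*/8}
Op 7: unregister job_D -> active={job_A:*/7}
Final interval of job_A = 7
Next fire of job_A after T=69: (69//7+1)*7 = 70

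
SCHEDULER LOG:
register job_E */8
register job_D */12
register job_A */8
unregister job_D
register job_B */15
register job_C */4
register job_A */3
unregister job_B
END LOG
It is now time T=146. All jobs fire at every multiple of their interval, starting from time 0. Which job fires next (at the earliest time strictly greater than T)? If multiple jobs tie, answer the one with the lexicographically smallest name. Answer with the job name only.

Answer: job_A

Derivation:
Op 1: register job_E */8 -> active={job_E:*/8}
Op 2: register job_D */12 -> active={job_D:*/12, job_E:*/8}
Op 3: register job_A */8 -> active={job_A:*/8, job_D:*/12, job_E:*/8}
Op 4: unregister job_D -> active={job_A:*/8, job_E:*/8}
Op 5: register job_B */15 -> active={job_A:*/8, job_B:*/15, job_E:*/8}
Op 6: register job_C */4 -> active={job_A:*/8, job_B:*/15, job_C:*/4, job_E:*/8}
Op 7: register job_A */3 -> active={job_A:*/3, job_B:*/15, job_C:*/4, job_E:*/8}
Op 8: unregister job_B -> active={job_A:*/3, job_C:*/4, job_E:*/8}
  job_A: interval 3, next fire after T=146 is 147
  job_C: interval 4, next fire after T=146 is 148
  job_E: interval 8, next fire after T=146 is 152
Earliest = 147, winner (lex tiebreak) = job_A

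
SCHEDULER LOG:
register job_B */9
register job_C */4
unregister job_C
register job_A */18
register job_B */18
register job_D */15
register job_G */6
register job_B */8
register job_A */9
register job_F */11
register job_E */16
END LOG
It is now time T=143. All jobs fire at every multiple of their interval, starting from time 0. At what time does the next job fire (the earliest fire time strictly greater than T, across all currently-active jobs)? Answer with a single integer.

Answer: 144

Derivation:
Op 1: register job_B */9 -> active={job_B:*/9}
Op 2: register job_C */4 -> active={job_B:*/9, job_C:*/4}
Op 3: unregister job_C -> active={job_B:*/9}
Op 4: register job_A */18 -> active={job_A:*/18, job_B:*/9}
Op 5: register job_B */18 -> active={job_A:*/18, job_B:*/18}
Op 6: register job_D */15 -> active={job_A:*/18, job_B:*/18, job_D:*/15}
Op 7: register job_G */6 -> active={job_A:*/18, job_B:*/18, job_D:*/15, job_G:*/6}
Op 8: register job_B */8 -> active={job_A:*/18, job_B:*/8, job_D:*/15, job_G:*/6}
Op 9: register job_A */9 -> active={job_A:*/9, job_B:*/8, job_D:*/15, job_G:*/6}
Op 10: register job_F */11 -> active={job_A:*/9, job_B:*/8, job_D:*/15, job_F:*/11, job_G:*/6}
Op 11: register job_E */16 -> active={job_A:*/9, job_B:*/8, job_D:*/15, job_E:*/16, job_F:*/11, job_G:*/6}
  job_A: interval 9, next fire after T=143 is 144
  job_B: interval 8, next fire after T=143 is 144
  job_D: interval 15, next fire after T=143 is 150
  job_E: interval 16, next fire after T=143 is 144
  job_F: interval 11, next fire after T=143 is 154
  job_G: interval 6, next fire after T=143 is 144
Earliest fire time = 144 (job job_A)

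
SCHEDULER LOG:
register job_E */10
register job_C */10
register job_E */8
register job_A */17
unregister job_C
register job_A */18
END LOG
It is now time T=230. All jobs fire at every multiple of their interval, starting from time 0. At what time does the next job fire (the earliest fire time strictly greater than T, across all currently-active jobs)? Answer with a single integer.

Op 1: register job_E */10 -> active={job_E:*/10}
Op 2: register job_C */10 -> active={job_C:*/10, job_E:*/10}
Op 3: register job_E */8 -> active={job_C:*/10, job_E:*/8}
Op 4: register job_A */17 -> active={job_A:*/17, job_C:*/10, job_E:*/8}
Op 5: unregister job_C -> active={job_A:*/17, job_E:*/8}
Op 6: register job_A */18 -> active={job_A:*/18, job_E:*/8}
  job_A: interval 18, next fire after T=230 is 234
  job_E: interval 8, next fire after T=230 is 232
Earliest fire time = 232 (job job_E)

Answer: 232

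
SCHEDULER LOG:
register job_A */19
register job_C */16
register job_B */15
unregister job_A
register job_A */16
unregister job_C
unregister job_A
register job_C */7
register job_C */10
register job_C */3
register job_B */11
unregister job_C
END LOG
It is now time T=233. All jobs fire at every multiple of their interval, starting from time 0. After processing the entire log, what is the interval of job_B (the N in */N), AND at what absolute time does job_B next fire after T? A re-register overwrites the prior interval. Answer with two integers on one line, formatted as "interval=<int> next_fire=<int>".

Op 1: register job_A */19 -> active={job_A:*/19}
Op 2: register job_C */16 -> active={job_A:*/19, job_C:*/16}
Op 3: register job_B */15 -> active={job_A:*/19, job_B:*/15, job_C:*/16}
Op 4: unregister job_A -> active={job_B:*/15, job_C:*/16}
Op 5: register job_A */16 -> active={job_A:*/16, job_B:*/15, job_C:*/16}
Op 6: unregister job_C -> active={job_A:*/16, job_B:*/15}
Op 7: unregister job_A -> active={job_B:*/15}
Op 8: register job_C */7 -> active={job_B:*/15, job_C:*/7}
Op 9: register job_C */10 -> active={job_B:*/15, job_C:*/10}
Op 10: register job_C */3 -> active={job_B:*/15, job_C:*/3}
Op 11: register job_B */11 -> active={job_B:*/11, job_C:*/3}
Op 12: unregister job_C -> active={job_B:*/11}
Final interval of job_B = 11
Next fire of job_B after T=233: (233//11+1)*11 = 242

Answer: interval=11 next_fire=242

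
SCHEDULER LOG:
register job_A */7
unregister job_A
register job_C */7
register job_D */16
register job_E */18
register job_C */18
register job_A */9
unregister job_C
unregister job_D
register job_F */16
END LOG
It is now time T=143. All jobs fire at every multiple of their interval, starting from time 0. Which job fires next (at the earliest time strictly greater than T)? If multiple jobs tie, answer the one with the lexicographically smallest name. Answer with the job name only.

Answer: job_A

Derivation:
Op 1: register job_A */7 -> active={job_A:*/7}
Op 2: unregister job_A -> active={}
Op 3: register job_C */7 -> active={job_C:*/7}
Op 4: register job_D */16 -> active={job_C:*/7, job_D:*/16}
Op 5: register job_E */18 -> active={job_C:*/7, job_D:*/16, job_E:*/18}
Op 6: register job_C */18 -> active={job_C:*/18, job_D:*/16, job_E:*/18}
Op 7: register job_A */9 -> active={job_A:*/9, job_C:*/18, job_D:*/16, job_E:*/18}
Op 8: unregister job_C -> active={job_A:*/9, job_D:*/16, job_E:*/18}
Op 9: unregister job_D -> active={job_A:*/9, job_E:*/18}
Op 10: register job_F */16 -> active={job_A:*/9, job_E:*/18, job_F:*/16}
  job_A: interval 9, next fire after T=143 is 144
  job_E: interval 18, next fire after T=143 is 144
  job_F: interval 16, next fire after T=143 is 144
Earliest = 144, winner (lex tiebreak) = job_A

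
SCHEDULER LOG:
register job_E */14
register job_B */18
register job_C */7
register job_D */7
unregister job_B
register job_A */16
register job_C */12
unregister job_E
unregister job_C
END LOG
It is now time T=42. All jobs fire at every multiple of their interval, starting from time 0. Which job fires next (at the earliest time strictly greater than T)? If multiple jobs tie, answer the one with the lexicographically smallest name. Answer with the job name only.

Op 1: register job_E */14 -> active={job_E:*/14}
Op 2: register job_B */18 -> active={job_B:*/18, job_E:*/14}
Op 3: register job_C */7 -> active={job_B:*/18, job_C:*/7, job_E:*/14}
Op 4: register job_D */7 -> active={job_B:*/18, job_C:*/7, job_D:*/7, job_E:*/14}
Op 5: unregister job_B -> active={job_C:*/7, job_D:*/7, job_E:*/14}
Op 6: register job_A */16 -> active={job_A:*/16, job_C:*/7, job_D:*/7, job_E:*/14}
Op 7: register job_C */12 -> active={job_A:*/16, job_C:*/12, job_D:*/7, job_E:*/14}
Op 8: unregister job_E -> active={job_A:*/16, job_C:*/12, job_D:*/7}
Op 9: unregister job_C -> active={job_A:*/16, job_D:*/7}
  job_A: interval 16, next fire after T=42 is 48
  job_D: interval 7, next fire after T=42 is 49
Earliest = 48, winner (lex tiebreak) = job_A

Answer: job_A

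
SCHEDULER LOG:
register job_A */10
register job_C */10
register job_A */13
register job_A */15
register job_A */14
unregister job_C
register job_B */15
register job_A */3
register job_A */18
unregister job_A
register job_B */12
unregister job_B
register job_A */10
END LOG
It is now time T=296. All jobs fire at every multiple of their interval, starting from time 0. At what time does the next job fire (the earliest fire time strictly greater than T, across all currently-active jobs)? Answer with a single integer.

Op 1: register job_A */10 -> active={job_A:*/10}
Op 2: register job_C */10 -> active={job_A:*/10, job_C:*/10}
Op 3: register job_A */13 -> active={job_A:*/13, job_C:*/10}
Op 4: register job_A */15 -> active={job_A:*/15, job_C:*/10}
Op 5: register job_A */14 -> active={job_A:*/14, job_C:*/10}
Op 6: unregister job_C -> active={job_A:*/14}
Op 7: register job_B */15 -> active={job_A:*/14, job_B:*/15}
Op 8: register job_A */3 -> active={job_A:*/3, job_B:*/15}
Op 9: register job_A */18 -> active={job_A:*/18, job_B:*/15}
Op 10: unregister job_A -> active={job_B:*/15}
Op 11: register job_B */12 -> active={job_B:*/12}
Op 12: unregister job_B -> active={}
Op 13: register job_A */10 -> active={job_A:*/10}
  job_A: interval 10, next fire after T=296 is 300
Earliest fire time = 300 (job job_A)

Answer: 300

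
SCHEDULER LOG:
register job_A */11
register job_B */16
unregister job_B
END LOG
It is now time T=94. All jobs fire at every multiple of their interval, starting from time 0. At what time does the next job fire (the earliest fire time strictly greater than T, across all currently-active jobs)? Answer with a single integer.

Answer: 99

Derivation:
Op 1: register job_A */11 -> active={job_A:*/11}
Op 2: register job_B */16 -> active={job_A:*/11, job_B:*/16}
Op 3: unregister job_B -> active={job_A:*/11}
  job_A: interval 11, next fire after T=94 is 99
Earliest fire time = 99 (job job_A)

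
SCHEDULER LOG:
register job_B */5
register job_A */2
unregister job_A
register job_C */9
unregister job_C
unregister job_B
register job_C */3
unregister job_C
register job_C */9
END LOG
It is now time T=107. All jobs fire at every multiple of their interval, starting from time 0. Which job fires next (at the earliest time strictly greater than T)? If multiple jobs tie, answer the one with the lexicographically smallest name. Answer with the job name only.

Answer: job_C

Derivation:
Op 1: register job_B */5 -> active={job_B:*/5}
Op 2: register job_A */2 -> active={job_A:*/2, job_B:*/5}
Op 3: unregister job_A -> active={job_B:*/5}
Op 4: register job_C */9 -> active={job_B:*/5, job_C:*/9}
Op 5: unregister job_C -> active={job_B:*/5}
Op 6: unregister job_B -> active={}
Op 7: register job_C */3 -> active={job_C:*/3}
Op 8: unregister job_C -> active={}
Op 9: register job_C */9 -> active={job_C:*/9}
  job_C: interval 9, next fire after T=107 is 108
Earliest = 108, winner (lex tiebreak) = job_C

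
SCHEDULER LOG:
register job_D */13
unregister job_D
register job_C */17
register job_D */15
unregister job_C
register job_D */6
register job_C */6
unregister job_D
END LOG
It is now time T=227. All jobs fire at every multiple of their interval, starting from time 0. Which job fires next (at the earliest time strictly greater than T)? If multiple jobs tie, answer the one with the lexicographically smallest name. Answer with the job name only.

Op 1: register job_D */13 -> active={job_D:*/13}
Op 2: unregister job_D -> active={}
Op 3: register job_C */17 -> active={job_C:*/17}
Op 4: register job_D */15 -> active={job_C:*/17, job_D:*/15}
Op 5: unregister job_C -> active={job_D:*/15}
Op 6: register job_D */6 -> active={job_D:*/6}
Op 7: register job_C */6 -> active={job_C:*/6, job_D:*/6}
Op 8: unregister job_D -> active={job_C:*/6}
  job_C: interval 6, next fire after T=227 is 228
Earliest = 228, winner (lex tiebreak) = job_C

Answer: job_C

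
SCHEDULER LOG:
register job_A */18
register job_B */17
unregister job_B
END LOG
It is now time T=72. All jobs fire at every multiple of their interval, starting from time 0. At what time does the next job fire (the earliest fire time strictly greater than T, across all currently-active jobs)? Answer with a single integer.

Answer: 90

Derivation:
Op 1: register job_A */18 -> active={job_A:*/18}
Op 2: register job_B */17 -> active={job_A:*/18, job_B:*/17}
Op 3: unregister job_B -> active={job_A:*/18}
  job_A: interval 18, next fire after T=72 is 90
Earliest fire time = 90 (job job_A)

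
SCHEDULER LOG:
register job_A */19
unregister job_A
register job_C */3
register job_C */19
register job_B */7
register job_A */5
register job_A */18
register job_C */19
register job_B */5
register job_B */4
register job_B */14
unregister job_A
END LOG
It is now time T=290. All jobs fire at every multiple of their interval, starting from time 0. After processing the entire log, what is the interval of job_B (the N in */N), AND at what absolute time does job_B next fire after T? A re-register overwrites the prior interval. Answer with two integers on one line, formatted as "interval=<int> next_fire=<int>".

Op 1: register job_A */19 -> active={job_A:*/19}
Op 2: unregister job_A -> active={}
Op 3: register job_C */3 -> active={job_C:*/3}
Op 4: register job_C */19 -> active={job_C:*/19}
Op 5: register job_B */7 -> active={job_B:*/7, job_C:*/19}
Op 6: register job_A */5 -> active={job_A:*/5, job_B:*/7, job_C:*/19}
Op 7: register job_A */18 -> active={job_A:*/18, job_B:*/7, job_C:*/19}
Op 8: register job_C */19 -> active={job_A:*/18, job_B:*/7, job_C:*/19}
Op 9: register job_B */5 -> active={job_A:*/18, job_B:*/5, job_C:*/19}
Op 10: register job_B */4 -> active={job_A:*/18, job_B:*/4, job_C:*/19}
Op 11: register job_B */14 -> active={job_A:*/18, job_B:*/14, job_C:*/19}
Op 12: unregister job_A -> active={job_B:*/14, job_C:*/19}
Final interval of job_B = 14
Next fire of job_B after T=290: (290//14+1)*14 = 294

Answer: interval=14 next_fire=294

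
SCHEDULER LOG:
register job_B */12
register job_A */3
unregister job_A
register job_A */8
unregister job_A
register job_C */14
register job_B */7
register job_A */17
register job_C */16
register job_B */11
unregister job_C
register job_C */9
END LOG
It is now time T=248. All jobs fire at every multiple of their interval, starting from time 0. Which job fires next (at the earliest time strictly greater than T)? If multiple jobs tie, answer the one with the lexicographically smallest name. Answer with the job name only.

Answer: job_C

Derivation:
Op 1: register job_B */12 -> active={job_B:*/12}
Op 2: register job_A */3 -> active={job_A:*/3, job_B:*/12}
Op 3: unregister job_A -> active={job_B:*/12}
Op 4: register job_A */8 -> active={job_A:*/8, job_B:*/12}
Op 5: unregister job_A -> active={job_B:*/12}
Op 6: register job_C */14 -> active={job_B:*/12, job_C:*/14}
Op 7: register job_B */7 -> active={job_B:*/7, job_C:*/14}
Op 8: register job_A */17 -> active={job_A:*/17, job_B:*/7, job_C:*/14}
Op 9: register job_C */16 -> active={job_A:*/17, job_B:*/7, job_C:*/16}
Op 10: register job_B */11 -> active={job_A:*/17, job_B:*/11, job_C:*/16}
Op 11: unregister job_C -> active={job_A:*/17, job_B:*/11}
Op 12: register job_C */9 -> active={job_A:*/17, job_B:*/11, job_C:*/9}
  job_A: interval 17, next fire after T=248 is 255
  job_B: interval 11, next fire after T=248 is 253
  job_C: interval 9, next fire after T=248 is 252
Earliest = 252, winner (lex tiebreak) = job_C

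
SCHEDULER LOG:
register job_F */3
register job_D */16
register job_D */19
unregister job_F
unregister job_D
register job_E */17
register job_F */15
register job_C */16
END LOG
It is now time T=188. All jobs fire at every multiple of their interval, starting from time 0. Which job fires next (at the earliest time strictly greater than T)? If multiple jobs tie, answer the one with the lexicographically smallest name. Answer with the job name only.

Answer: job_C

Derivation:
Op 1: register job_F */3 -> active={job_F:*/3}
Op 2: register job_D */16 -> active={job_D:*/16, job_F:*/3}
Op 3: register job_D */19 -> active={job_D:*/19, job_F:*/3}
Op 4: unregister job_F -> active={job_D:*/19}
Op 5: unregister job_D -> active={}
Op 6: register job_E */17 -> active={job_E:*/17}
Op 7: register job_F */15 -> active={job_E:*/17, job_F:*/15}
Op 8: register job_C */16 -> active={job_C:*/16, job_E:*/17, job_F:*/15}
  job_C: interval 16, next fire after T=188 is 192
  job_E: interval 17, next fire after T=188 is 204
  job_F: interval 15, next fire after T=188 is 195
Earliest = 192, winner (lex tiebreak) = job_C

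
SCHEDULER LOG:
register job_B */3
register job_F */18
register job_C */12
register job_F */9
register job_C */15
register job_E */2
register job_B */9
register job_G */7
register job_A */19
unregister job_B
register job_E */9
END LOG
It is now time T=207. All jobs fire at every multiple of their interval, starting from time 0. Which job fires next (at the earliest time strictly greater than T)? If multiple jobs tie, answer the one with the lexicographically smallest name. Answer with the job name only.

Answer: job_A

Derivation:
Op 1: register job_B */3 -> active={job_B:*/3}
Op 2: register job_F */18 -> active={job_B:*/3, job_F:*/18}
Op 3: register job_C */12 -> active={job_B:*/3, job_C:*/12, job_F:*/18}
Op 4: register job_F */9 -> active={job_B:*/3, job_C:*/12, job_F:*/9}
Op 5: register job_C */15 -> active={job_B:*/3, job_C:*/15, job_F:*/9}
Op 6: register job_E */2 -> active={job_B:*/3, job_C:*/15, job_E:*/2, job_F:*/9}
Op 7: register job_B */9 -> active={job_B:*/9, job_C:*/15, job_E:*/2, job_F:*/9}
Op 8: register job_G */7 -> active={job_B:*/9, job_C:*/15, job_E:*/2, job_F:*/9, job_G:*/7}
Op 9: register job_A */19 -> active={job_A:*/19, job_B:*/9, job_C:*/15, job_E:*/2, job_F:*/9, job_G:*/7}
Op 10: unregister job_B -> active={job_A:*/19, job_C:*/15, job_E:*/2, job_F:*/9, job_G:*/7}
Op 11: register job_E */9 -> active={job_A:*/19, job_C:*/15, job_E:*/9, job_F:*/9, job_G:*/7}
  job_A: interval 19, next fire after T=207 is 209
  job_C: interval 15, next fire after T=207 is 210
  job_E: interval 9, next fire after T=207 is 216
  job_F: interval 9, next fire after T=207 is 216
  job_G: interval 7, next fire after T=207 is 210
Earliest = 209, winner (lex tiebreak) = job_A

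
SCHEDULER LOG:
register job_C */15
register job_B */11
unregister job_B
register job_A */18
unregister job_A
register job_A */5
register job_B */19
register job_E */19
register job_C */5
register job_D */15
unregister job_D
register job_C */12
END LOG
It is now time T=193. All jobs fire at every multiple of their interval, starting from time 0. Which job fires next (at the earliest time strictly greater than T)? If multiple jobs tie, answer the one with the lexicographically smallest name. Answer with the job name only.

Op 1: register job_C */15 -> active={job_C:*/15}
Op 2: register job_B */11 -> active={job_B:*/11, job_C:*/15}
Op 3: unregister job_B -> active={job_C:*/15}
Op 4: register job_A */18 -> active={job_A:*/18, job_C:*/15}
Op 5: unregister job_A -> active={job_C:*/15}
Op 6: register job_A */5 -> active={job_A:*/5, job_C:*/15}
Op 7: register job_B */19 -> active={job_A:*/5, job_B:*/19, job_C:*/15}
Op 8: register job_E */19 -> active={job_A:*/5, job_B:*/19, job_C:*/15, job_E:*/19}
Op 9: register job_C */5 -> active={job_A:*/5, job_B:*/19, job_C:*/5, job_E:*/19}
Op 10: register job_D */15 -> active={job_A:*/5, job_B:*/19, job_C:*/5, job_D:*/15, job_E:*/19}
Op 11: unregister job_D -> active={job_A:*/5, job_B:*/19, job_C:*/5, job_E:*/19}
Op 12: register job_C */12 -> active={job_A:*/5, job_B:*/19, job_C:*/12, job_E:*/19}
  job_A: interval 5, next fire after T=193 is 195
  job_B: interval 19, next fire after T=193 is 209
  job_C: interval 12, next fire after T=193 is 204
  job_E: interval 19, next fire after T=193 is 209
Earliest = 195, winner (lex tiebreak) = job_A

Answer: job_A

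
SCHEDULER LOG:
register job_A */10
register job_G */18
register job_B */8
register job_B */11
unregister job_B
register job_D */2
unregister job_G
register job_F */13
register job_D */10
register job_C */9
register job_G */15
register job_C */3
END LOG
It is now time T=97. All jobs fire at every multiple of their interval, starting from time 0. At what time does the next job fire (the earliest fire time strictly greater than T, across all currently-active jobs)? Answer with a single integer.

Answer: 99

Derivation:
Op 1: register job_A */10 -> active={job_A:*/10}
Op 2: register job_G */18 -> active={job_A:*/10, job_G:*/18}
Op 3: register job_B */8 -> active={job_A:*/10, job_B:*/8, job_G:*/18}
Op 4: register job_B */11 -> active={job_A:*/10, job_B:*/11, job_G:*/18}
Op 5: unregister job_B -> active={job_A:*/10, job_G:*/18}
Op 6: register job_D */2 -> active={job_A:*/10, job_D:*/2, job_G:*/18}
Op 7: unregister job_G -> active={job_A:*/10, job_D:*/2}
Op 8: register job_F */13 -> active={job_A:*/10, job_D:*/2, job_F:*/13}
Op 9: register job_D */10 -> active={job_A:*/10, job_D:*/10, job_F:*/13}
Op 10: register job_C */9 -> active={job_A:*/10, job_C:*/9, job_D:*/10, job_F:*/13}
Op 11: register job_G */15 -> active={job_A:*/10, job_C:*/9, job_D:*/10, job_F:*/13, job_G:*/15}
Op 12: register job_C */3 -> active={job_A:*/10, job_C:*/3, job_D:*/10, job_F:*/13, job_G:*/15}
  job_A: interval 10, next fire after T=97 is 100
  job_C: interval 3, next fire after T=97 is 99
  job_D: interval 10, next fire after T=97 is 100
  job_F: interval 13, next fire after T=97 is 104
  job_G: interval 15, next fire after T=97 is 105
Earliest fire time = 99 (job job_C)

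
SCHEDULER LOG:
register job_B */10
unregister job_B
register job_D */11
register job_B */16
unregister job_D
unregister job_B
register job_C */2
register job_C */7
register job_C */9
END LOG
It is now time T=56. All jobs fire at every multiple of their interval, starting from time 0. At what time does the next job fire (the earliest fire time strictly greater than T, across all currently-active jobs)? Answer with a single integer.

Op 1: register job_B */10 -> active={job_B:*/10}
Op 2: unregister job_B -> active={}
Op 3: register job_D */11 -> active={job_D:*/11}
Op 4: register job_B */16 -> active={job_B:*/16, job_D:*/11}
Op 5: unregister job_D -> active={job_B:*/16}
Op 6: unregister job_B -> active={}
Op 7: register job_C */2 -> active={job_C:*/2}
Op 8: register job_C */7 -> active={job_C:*/7}
Op 9: register job_C */9 -> active={job_C:*/9}
  job_C: interval 9, next fire after T=56 is 63
Earliest fire time = 63 (job job_C)

Answer: 63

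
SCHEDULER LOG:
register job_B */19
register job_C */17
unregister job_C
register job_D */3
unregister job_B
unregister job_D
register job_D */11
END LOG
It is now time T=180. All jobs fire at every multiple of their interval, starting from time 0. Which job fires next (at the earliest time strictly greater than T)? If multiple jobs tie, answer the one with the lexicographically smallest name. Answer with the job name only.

Answer: job_D

Derivation:
Op 1: register job_B */19 -> active={job_B:*/19}
Op 2: register job_C */17 -> active={job_B:*/19, job_C:*/17}
Op 3: unregister job_C -> active={job_B:*/19}
Op 4: register job_D */3 -> active={job_B:*/19, job_D:*/3}
Op 5: unregister job_B -> active={job_D:*/3}
Op 6: unregister job_D -> active={}
Op 7: register job_D */11 -> active={job_D:*/11}
  job_D: interval 11, next fire after T=180 is 187
Earliest = 187, winner (lex tiebreak) = job_D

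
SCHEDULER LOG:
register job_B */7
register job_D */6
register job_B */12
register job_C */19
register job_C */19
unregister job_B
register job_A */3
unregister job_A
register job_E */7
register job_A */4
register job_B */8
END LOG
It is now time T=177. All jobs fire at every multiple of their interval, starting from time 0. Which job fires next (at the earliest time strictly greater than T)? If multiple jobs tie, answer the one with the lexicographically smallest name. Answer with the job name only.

Answer: job_A

Derivation:
Op 1: register job_B */7 -> active={job_B:*/7}
Op 2: register job_D */6 -> active={job_B:*/7, job_D:*/6}
Op 3: register job_B */12 -> active={job_B:*/12, job_D:*/6}
Op 4: register job_C */19 -> active={job_B:*/12, job_C:*/19, job_D:*/6}
Op 5: register job_C */19 -> active={job_B:*/12, job_C:*/19, job_D:*/6}
Op 6: unregister job_B -> active={job_C:*/19, job_D:*/6}
Op 7: register job_A */3 -> active={job_A:*/3, job_C:*/19, job_D:*/6}
Op 8: unregister job_A -> active={job_C:*/19, job_D:*/6}
Op 9: register job_E */7 -> active={job_C:*/19, job_D:*/6, job_E:*/7}
Op 10: register job_A */4 -> active={job_A:*/4, job_C:*/19, job_D:*/6, job_E:*/7}
Op 11: register job_B */8 -> active={job_A:*/4, job_B:*/8, job_C:*/19, job_D:*/6, job_E:*/7}
  job_A: interval 4, next fire after T=177 is 180
  job_B: interval 8, next fire after T=177 is 184
  job_C: interval 19, next fire after T=177 is 190
  job_D: interval 6, next fire after T=177 is 180
  job_E: interval 7, next fire after T=177 is 182
Earliest = 180, winner (lex tiebreak) = job_A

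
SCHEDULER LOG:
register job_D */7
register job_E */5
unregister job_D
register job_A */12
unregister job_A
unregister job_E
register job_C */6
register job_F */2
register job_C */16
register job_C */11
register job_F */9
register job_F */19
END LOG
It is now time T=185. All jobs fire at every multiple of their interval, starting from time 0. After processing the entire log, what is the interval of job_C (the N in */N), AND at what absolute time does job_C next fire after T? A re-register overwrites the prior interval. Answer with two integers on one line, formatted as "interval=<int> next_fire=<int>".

Answer: interval=11 next_fire=187

Derivation:
Op 1: register job_D */7 -> active={job_D:*/7}
Op 2: register job_E */5 -> active={job_D:*/7, job_E:*/5}
Op 3: unregister job_D -> active={job_E:*/5}
Op 4: register job_A */12 -> active={job_A:*/12, job_E:*/5}
Op 5: unregister job_A -> active={job_E:*/5}
Op 6: unregister job_E -> active={}
Op 7: register job_C */6 -> active={job_C:*/6}
Op 8: register job_F */2 -> active={job_C:*/6, job_F:*/2}
Op 9: register job_C */16 -> active={job_C:*/16, job_F:*/2}
Op 10: register job_C */11 -> active={job_C:*/11, job_F:*/2}
Op 11: register job_F */9 -> active={job_C:*/11, job_F:*/9}
Op 12: register job_F */19 -> active={job_C:*/11, job_F:*/19}
Final interval of job_C = 11
Next fire of job_C after T=185: (185//11+1)*11 = 187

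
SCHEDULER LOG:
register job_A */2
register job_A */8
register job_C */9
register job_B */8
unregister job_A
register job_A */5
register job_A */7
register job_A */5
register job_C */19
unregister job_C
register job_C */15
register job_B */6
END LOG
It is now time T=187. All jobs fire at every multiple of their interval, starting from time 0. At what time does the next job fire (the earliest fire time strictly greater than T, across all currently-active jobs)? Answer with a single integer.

Op 1: register job_A */2 -> active={job_A:*/2}
Op 2: register job_A */8 -> active={job_A:*/8}
Op 3: register job_C */9 -> active={job_A:*/8, job_C:*/9}
Op 4: register job_B */8 -> active={job_A:*/8, job_B:*/8, job_C:*/9}
Op 5: unregister job_A -> active={job_B:*/8, job_C:*/9}
Op 6: register job_A */5 -> active={job_A:*/5, job_B:*/8, job_C:*/9}
Op 7: register job_A */7 -> active={job_A:*/7, job_B:*/8, job_C:*/9}
Op 8: register job_A */5 -> active={job_A:*/5, job_B:*/8, job_C:*/9}
Op 9: register job_C */19 -> active={job_A:*/5, job_B:*/8, job_C:*/19}
Op 10: unregister job_C -> active={job_A:*/5, job_B:*/8}
Op 11: register job_C */15 -> active={job_A:*/5, job_B:*/8, job_C:*/15}
Op 12: register job_B */6 -> active={job_A:*/5, job_B:*/6, job_C:*/15}
  job_A: interval 5, next fire after T=187 is 190
  job_B: interval 6, next fire after T=187 is 192
  job_C: interval 15, next fire after T=187 is 195
Earliest fire time = 190 (job job_A)

Answer: 190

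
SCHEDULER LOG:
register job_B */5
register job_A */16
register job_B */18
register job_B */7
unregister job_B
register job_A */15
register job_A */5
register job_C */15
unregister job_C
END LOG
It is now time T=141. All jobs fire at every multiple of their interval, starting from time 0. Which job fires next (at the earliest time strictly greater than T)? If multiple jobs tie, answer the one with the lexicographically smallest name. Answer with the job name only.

Op 1: register job_B */5 -> active={job_B:*/5}
Op 2: register job_A */16 -> active={job_A:*/16, job_B:*/5}
Op 3: register job_B */18 -> active={job_A:*/16, job_B:*/18}
Op 4: register job_B */7 -> active={job_A:*/16, job_B:*/7}
Op 5: unregister job_B -> active={job_A:*/16}
Op 6: register job_A */15 -> active={job_A:*/15}
Op 7: register job_A */5 -> active={job_A:*/5}
Op 8: register job_C */15 -> active={job_A:*/5, job_C:*/15}
Op 9: unregister job_C -> active={job_A:*/5}
  job_A: interval 5, next fire after T=141 is 145
Earliest = 145, winner (lex tiebreak) = job_A

Answer: job_A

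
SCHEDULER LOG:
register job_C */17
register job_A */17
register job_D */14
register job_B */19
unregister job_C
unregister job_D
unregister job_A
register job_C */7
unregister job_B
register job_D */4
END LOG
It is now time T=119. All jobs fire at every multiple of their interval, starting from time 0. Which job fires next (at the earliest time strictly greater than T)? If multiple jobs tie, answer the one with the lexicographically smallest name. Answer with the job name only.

Op 1: register job_C */17 -> active={job_C:*/17}
Op 2: register job_A */17 -> active={job_A:*/17, job_C:*/17}
Op 3: register job_D */14 -> active={job_A:*/17, job_C:*/17, job_D:*/14}
Op 4: register job_B */19 -> active={job_A:*/17, job_B:*/19, job_C:*/17, job_D:*/14}
Op 5: unregister job_C -> active={job_A:*/17, job_B:*/19, job_D:*/14}
Op 6: unregister job_D -> active={job_A:*/17, job_B:*/19}
Op 7: unregister job_A -> active={job_B:*/19}
Op 8: register job_C */7 -> active={job_B:*/19, job_C:*/7}
Op 9: unregister job_B -> active={job_C:*/7}
Op 10: register job_D */4 -> active={job_C:*/7, job_D:*/4}
  job_C: interval 7, next fire after T=119 is 126
  job_D: interval 4, next fire after T=119 is 120
Earliest = 120, winner (lex tiebreak) = job_D

Answer: job_D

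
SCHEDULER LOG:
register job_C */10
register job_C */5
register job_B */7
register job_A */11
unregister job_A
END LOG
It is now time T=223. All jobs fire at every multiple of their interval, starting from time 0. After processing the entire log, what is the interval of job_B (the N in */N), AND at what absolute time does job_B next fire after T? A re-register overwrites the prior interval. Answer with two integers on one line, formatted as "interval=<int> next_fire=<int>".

Op 1: register job_C */10 -> active={job_C:*/10}
Op 2: register job_C */5 -> active={job_C:*/5}
Op 3: register job_B */7 -> active={job_B:*/7, job_C:*/5}
Op 4: register job_A */11 -> active={job_A:*/11, job_B:*/7, job_C:*/5}
Op 5: unregister job_A -> active={job_B:*/7, job_C:*/5}
Final interval of job_B = 7
Next fire of job_B after T=223: (223//7+1)*7 = 224

Answer: interval=7 next_fire=224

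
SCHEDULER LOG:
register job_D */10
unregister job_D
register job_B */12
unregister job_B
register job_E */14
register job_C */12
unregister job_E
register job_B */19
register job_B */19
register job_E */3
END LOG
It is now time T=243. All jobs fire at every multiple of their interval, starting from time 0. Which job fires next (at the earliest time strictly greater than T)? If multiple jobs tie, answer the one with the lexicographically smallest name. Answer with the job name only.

Op 1: register job_D */10 -> active={job_D:*/10}
Op 2: unregister job_D -> active={}
Op 3: register job_B */12 -> active={job_B:*/12}
Op 4: unregister job_B -> active={}
Op 5: register job_E */14 -> active={job_E:*/14}
Op 6: register job_C */12 -> active={job_C:*/12, job_E:*/14}
Op 7: unregister job_E -> active={job_C:*/12}
Op 8: register job_B */19 -> active={job_B:*/19, job_C:*/12}
Op 9: register job_B */19 -> active={job_B:*/19, job_C:*/12}
Op 10: register job_E */3 -> active={job_B:*/19, job_C:*/12, job_E:*/3}
  job_B: interval 19, next fire after T=243 is 247
  job_C: interval 12, next fire after T=243 is 252
  job_E: interval 3, next fire after T=243 is 246
Earliest = 246, winner (lex tiebreak) = job_E

Answer: job_E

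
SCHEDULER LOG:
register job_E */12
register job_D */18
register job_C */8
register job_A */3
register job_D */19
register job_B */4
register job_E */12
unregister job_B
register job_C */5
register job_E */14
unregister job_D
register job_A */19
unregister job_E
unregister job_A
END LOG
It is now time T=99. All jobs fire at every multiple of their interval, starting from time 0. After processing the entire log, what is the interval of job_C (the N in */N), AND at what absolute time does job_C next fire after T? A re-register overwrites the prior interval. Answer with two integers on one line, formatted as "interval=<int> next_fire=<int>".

Op 1: register job_E */12 -> active={job_E:*/12}
Op 2: register job_D */18 -> active={job_D:*/18, job_E:*/12}
Op 3: register job_C */8 -> active={job_C:*/8, job_D:*/18, job_E:*/12}
Op 4: register job_A */3 -> active={job_A:*/3, job_C:*/8, job_D:*/18, job_E:*/12}
Op 5: register job_D */19 -> active={job_A:*/3, job_C:*/8, job_D:*/19, job_E:*/12}
Op 6: register job_B */4 -> active={job_A:*/3, job_B:*/4, job_C:*/8, job_D:*/19, job_E:*/12}
Op 7: register job_E */12 -> active={job_A:*/3, job_B:*/4, job_C:*/8, job_D:*/19, job_E:*/12}
Op 8: unregister job_B -> active={job_A:*/3, job_C:*/8, job_D:*/19, job_E:*/12}
Op 9: register job_C */5 -> active={job_A:*/3, job_C:*/5, job_D:*/19, job_E:*/12}
Op 10: register job_E */14 -> active={job_A:*/3, job_C:*/5, job_D:*/19, job_E:*/14}
Op 11: unregister job_D -> active={job_A:*/3, job_C:*/5, job_E:*/14}
Op 12: register job_A */19 -> active={job_A:*/19, job_C:*/5, job_E:*/14}
Op 13: unregister job_E -> active={job_A:*/19, job_C:*/5}
Op 14: unregister job_A -> active={job_C:*/5}
Final interval of job_C = 5
Next fire of job_C after T=99: (99//5+1)*5 = 100

Answer: interval=5 next_fire=100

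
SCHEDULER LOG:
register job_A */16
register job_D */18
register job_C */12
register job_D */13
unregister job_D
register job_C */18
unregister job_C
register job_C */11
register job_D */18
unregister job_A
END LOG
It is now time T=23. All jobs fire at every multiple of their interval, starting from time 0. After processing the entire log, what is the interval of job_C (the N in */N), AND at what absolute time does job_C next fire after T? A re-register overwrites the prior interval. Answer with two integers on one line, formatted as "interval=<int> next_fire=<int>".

Op 1: register job_A */16 -> active={job_A:*/16}
Op 2: register job_D */18 -> active={job_A:*/16, job_D:*/18}
Op 3: register job_C */12 -> active={job_A:*/16, job_C:*/12, job_D:*/18}
Op 4: register job_D */13 -> active={job_A:*/16, job_C:*/12, job_D:*/13}
Op 5: unregister job_D -> active={job_A:*/16, job_C:*/12}
Op 6: register job_C */18 -> active={job_A:*/16, job_C:*/18}
Op 7: unregister job_C -> active={job_A:*/16}
Op 8: register job_C */11 -> active={job_A:*/16, job_C:*/11}
Op 9: register job_D */18 -> active={job_A:*/16, job_C:*/11, job_D:*/18}
Op 10: unregister job_A -> active={job_C:*/11, job_D:*/18}
Final interval of job_C = 11
Next fire of job_C after T=23: (23//11+1)*11 = 33

Answer: interval=11 next_fire=33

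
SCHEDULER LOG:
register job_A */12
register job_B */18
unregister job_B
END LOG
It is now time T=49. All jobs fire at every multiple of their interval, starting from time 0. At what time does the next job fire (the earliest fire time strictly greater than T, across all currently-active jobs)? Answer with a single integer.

Answer: 60

Derivation:
Op 1: register job_A */12 -> active={job_A:*/12}
Op 2: register job_B */18 -> active={job_A:*/12, job_B:*/18}
Op 3: unregister job_B -> active={job_A:*/12}
  job_A: interval 12, next fire after T=49 is 60
Earliest fire time = 60 (job job_A)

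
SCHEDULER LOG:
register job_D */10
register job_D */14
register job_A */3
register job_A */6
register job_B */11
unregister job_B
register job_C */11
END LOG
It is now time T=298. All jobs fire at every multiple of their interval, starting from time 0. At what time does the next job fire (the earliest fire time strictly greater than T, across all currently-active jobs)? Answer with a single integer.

Op 1: register job_D */10 -> active={job_D:*/10}
Op 2: register job_D */14 -> active={job_D:*/14}
Op 3: register job_A */3 -> active={job_A:*/3, job_D:*/14}
Op 4: register job_A */6 -> active={job_A:*/6, job_D:*/14}
Op 5: register job_B */11 -> active={job_A:*/6, job_B:*/11, job_D:*/14}
Op 6: unregister job_B -> active={job_A:*/6, job_D:*/14}
Op 7: register job_C */11 -> active={job_A:*/6, job_C:*/11, job_D:*/14}
  job_A: interval 6, next fire after T=298 is 300
  job_C: interval 11, next fire after T=298 is 308
  job_D: interval 14, next fire after T=298 is 308
Earliest fire time = 300 (job job_A)

Answer: 300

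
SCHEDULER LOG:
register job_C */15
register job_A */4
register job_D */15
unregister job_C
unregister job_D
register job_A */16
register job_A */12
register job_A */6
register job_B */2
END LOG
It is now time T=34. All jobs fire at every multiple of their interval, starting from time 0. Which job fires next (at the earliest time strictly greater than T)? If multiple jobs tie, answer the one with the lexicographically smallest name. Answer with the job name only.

Op 1: register job_C */15 -> active={job_C:*/15}
Op 2: register job_A */4 -> active={job_A:*/4, job_C:*/15}
Op 3: register job_D */15 -> active={job_A:*/4, job_C:*/15, job_D:*/15}
Op 4: unregister job_C -> active={job_A:*/4, job_D:*/15}
Op 5: unregister job_D -> active={job_A:*/4}
Op 6: register job_A */16 -> active={job_A:*/16}
Op 7: register job_A */12 -> active={job_A:*/12}
Op 8: register job_A */6 -> active={job_A:*/6}
Op 9: register job_B */2 -> active={job_A:*/6, job_B:*/2}
  job_A: interval 6, next fire after T=34 is 36
  job_B: interval 2, next fire after T=34 is 36
Earliest = 36, winner (lex tiebreak) = job_A

Answer: job_A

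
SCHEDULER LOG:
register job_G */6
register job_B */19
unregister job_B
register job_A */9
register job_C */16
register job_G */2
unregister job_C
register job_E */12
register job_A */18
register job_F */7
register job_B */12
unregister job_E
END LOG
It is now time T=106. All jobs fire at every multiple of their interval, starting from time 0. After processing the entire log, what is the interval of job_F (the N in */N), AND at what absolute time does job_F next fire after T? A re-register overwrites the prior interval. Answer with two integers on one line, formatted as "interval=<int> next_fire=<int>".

Op 1: register job_G */6 -> active={job_G:*/6}
Op 2: register job_B */19 -> active={job_B:*/19, job_G:*/6}
Op 3: unregister job_B -> active={job_G:*/6}
Op 4: register job_A */9 -> active={job_A:*/9, job_G:*/6}
Op 5: register job_C */16 -> active={job_A:*/9, job_C:*/16, job_G:*/6}
Op 6: register job_G */2 -> active={job_A:*/9, job_C:*/16, job_G:*/2}
Op 7: unregister job_C -> active={job_A:*/9, job_G:*/2}
Op 8: register job_E */12 -> active={job_A:*/9, job_E:*/12, job_G:*/2}
Op 9: register job_A */18 -> active={job_A:*/18, job_E:*/12, job_G:*/2}
Op 10: register job_F */7 -> active={job_A:*/18, job_E:*/12, job_F:*/7, job_G:*/2}
Op 11: register job_B */12 -> active={job_A:*/18, job_B:*/12, job_E:*/12, job_F:*/7, job_G:*/2}
Op 12: unregister job_E -> active={job_A:*/18, job_B:*/12, job_F:*/7, job_G:*/2}
Final interval of job_F = 7
Next fire of job_F after T=106: (106//7+1)*7 = 112

Answer: interval=7 next_fire=112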